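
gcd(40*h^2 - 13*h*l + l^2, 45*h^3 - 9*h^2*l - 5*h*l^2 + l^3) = 5*h - l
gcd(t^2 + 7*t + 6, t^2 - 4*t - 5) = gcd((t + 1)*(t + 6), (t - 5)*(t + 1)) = t + 1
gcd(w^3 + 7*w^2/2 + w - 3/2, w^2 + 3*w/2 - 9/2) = w + 3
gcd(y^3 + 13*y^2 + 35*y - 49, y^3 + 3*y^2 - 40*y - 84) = y + 7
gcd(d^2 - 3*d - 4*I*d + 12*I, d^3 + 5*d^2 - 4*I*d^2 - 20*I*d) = d - 4*I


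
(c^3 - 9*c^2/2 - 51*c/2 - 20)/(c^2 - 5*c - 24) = (2*c^2 + 7*c + 5)/(2*(c + 3))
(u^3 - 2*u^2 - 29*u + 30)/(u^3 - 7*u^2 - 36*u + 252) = (u^2 + 4*u - 5)/(u^2 - u - 42)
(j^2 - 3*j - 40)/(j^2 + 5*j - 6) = (j^2 - 3*j - 40)/(j^2 + 5*j - 6)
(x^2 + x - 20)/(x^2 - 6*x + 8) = (x + 5)/(x - 2)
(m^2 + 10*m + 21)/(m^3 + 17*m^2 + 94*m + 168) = (m + 3)/(m^2 + 10*m + 24)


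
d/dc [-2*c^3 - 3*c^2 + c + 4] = -6*c^2 - 6*c + 1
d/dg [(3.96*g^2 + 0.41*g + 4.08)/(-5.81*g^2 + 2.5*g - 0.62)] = (12.2821*g^2 + 42.4992*g - 10.4542)/(33.7561*g^4 - 29.05*g^3 + 13.4544*g^2 - 3.1*g + 0.3844)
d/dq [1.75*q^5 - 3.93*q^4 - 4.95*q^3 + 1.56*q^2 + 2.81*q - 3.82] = 8.75*q^4 - 15.72*q^3 - 14.85*q^2 + 3.12*q + 2.81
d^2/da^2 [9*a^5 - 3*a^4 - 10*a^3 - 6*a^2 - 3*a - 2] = 180*a^3 - 36*a^2 - 60*a - 12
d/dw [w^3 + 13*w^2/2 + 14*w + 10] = 3*w^2 + 13*w + 14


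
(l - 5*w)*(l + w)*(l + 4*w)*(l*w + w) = l^4*w + l^3*w - 21*l^2*w^3 - 20*l*w^4 - 21*l*w^3 - 20*w^4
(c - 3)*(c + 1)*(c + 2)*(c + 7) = c^4 + 7*c^3 - 7*c^2 - 55*c - 42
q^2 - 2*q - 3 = (q - 3)*(q + 1)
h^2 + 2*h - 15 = (h - 3)*(h + 5)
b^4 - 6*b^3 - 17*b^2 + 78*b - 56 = (b - 7)*(b - 2)*(b - 1)*(b + 4)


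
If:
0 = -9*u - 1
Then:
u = -1/9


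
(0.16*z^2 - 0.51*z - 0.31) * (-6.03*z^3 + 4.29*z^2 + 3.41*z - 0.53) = -0.9648*z^5 + 3.7617*z^4 + 0.227*z^3 - 3.1538*z^2 - 0.7868*z + 0.1643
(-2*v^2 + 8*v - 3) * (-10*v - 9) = 20*v^3 - 62*v^2 - 42*v + 27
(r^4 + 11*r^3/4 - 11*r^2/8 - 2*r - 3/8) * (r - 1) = r^5 + 7*r^4/4 - 33*r^3/8 - 5*r^2/8 + 13*r/8 + 3/8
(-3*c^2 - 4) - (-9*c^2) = 6*c^2 - 4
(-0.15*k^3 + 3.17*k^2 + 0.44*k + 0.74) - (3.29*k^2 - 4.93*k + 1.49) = -0.15*k^3 - 0.12*k^2 + 5.37*k - 0.75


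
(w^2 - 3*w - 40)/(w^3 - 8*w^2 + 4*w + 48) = (w^2 - 3*w - 40)/(w^3 - 8*w^2 + 4*w + 48)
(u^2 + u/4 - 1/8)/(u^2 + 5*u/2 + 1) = (u - 1/4)/(u + 2)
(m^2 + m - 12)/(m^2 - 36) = (m^2 + m - 12)/(m^2 - 36)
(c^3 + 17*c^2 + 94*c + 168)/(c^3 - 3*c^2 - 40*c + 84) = (c^2 + 11*c + 28)/(c^2 - 9*c + 14)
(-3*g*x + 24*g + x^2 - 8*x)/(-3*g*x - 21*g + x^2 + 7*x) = (x - 8)/(x + 7)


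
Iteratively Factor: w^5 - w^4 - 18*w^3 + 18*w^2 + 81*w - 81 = (w - 3)*(w^4 + 2*w^3 - 12*w^2 - 18*w + 27) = (w - 3)*(w - 1)*(w^3 + 3*w^2 - 9*w - 27) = (w - 3)*(w - 1)*(w + 3)*(w^2 - 9) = (w - 3)^2*(w - 1)*(w + 3)*(w + 3)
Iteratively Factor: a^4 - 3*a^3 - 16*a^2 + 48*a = (a - 4)*(a^3 + a^2 - 12*a) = (a - 4)*(a - 3)*(a^2 + 4*a) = a*(a - 4)*(a - 3)*(a + 4)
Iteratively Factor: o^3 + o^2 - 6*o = (o)*(o^2 + o - 6) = o*(o + 3)*(o - 2)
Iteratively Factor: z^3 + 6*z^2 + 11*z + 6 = (z + 1)*(z^2 + 5*z + 6) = (z + 1)*(z + 2)*(z + 3)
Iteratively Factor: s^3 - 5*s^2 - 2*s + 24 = (s - 4)*(s^2 - s - 6) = (s - 4)*(s + 2)*(s - 3)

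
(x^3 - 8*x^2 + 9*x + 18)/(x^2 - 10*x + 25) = (x^3 - 8*x^2 + 9*x + 18)/(x^2 - 10*x + 25)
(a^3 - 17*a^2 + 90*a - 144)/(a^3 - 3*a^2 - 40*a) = (a^2 - 9*a + 18)/(a*(a + 5))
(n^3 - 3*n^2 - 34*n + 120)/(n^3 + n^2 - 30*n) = (n - 4)/n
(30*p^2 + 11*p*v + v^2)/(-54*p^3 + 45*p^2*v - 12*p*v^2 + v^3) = (-30*p^2 - 11*p*v - v^2)/(54*p^3 - 45*p^2*v + 12*p*v^2 - v^3)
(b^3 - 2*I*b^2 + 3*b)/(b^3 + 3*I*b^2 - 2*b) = (b - 3*I)/(b + 2*I)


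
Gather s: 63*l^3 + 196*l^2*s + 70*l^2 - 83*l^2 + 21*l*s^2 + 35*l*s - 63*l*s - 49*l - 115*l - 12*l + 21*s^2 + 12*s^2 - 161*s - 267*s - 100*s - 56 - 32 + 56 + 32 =63*l^3 - 13*l^2 - 176*l + s^2*(21*l + 33) + s*(196*l^2 - 28*l - 528)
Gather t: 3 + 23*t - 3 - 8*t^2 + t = -8*t^2 + 24*t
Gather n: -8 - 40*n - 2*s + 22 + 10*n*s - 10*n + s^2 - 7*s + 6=n*(10*s - 50) + s^2 - 9*s + 20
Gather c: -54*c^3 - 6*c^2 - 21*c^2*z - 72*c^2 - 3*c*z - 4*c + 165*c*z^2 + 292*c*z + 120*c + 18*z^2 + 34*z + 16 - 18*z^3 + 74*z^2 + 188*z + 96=-54*c^3 + c^2*(-21*z - 78) + c*(165*z^2 + 289*z + 116) - 18*z^3 + 92*z^2 + 222*z + 112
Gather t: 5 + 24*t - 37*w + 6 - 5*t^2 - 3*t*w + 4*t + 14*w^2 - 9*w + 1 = -5*t^2 + t*(28 - 3*w) + 14*w^2 - 46*w + 12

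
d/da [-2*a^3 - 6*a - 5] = -6*a^2 - 6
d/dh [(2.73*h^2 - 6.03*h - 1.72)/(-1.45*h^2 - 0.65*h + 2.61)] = (-10.518*h^2 + 9.2626*h - 16.8563)/(2.1025*h^4 + 1.885*h^3 - 7.1465*h^2 - 3.393*h + 6.8121)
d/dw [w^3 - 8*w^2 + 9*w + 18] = 3*w^2 - 16*w + 9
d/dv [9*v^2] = 18*v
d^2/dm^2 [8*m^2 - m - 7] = 16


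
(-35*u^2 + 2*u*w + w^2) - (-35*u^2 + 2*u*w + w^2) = 0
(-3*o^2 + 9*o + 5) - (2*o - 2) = -3*o^2 + 7*o + 7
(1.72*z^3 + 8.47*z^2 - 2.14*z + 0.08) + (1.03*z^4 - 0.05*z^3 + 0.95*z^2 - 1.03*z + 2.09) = 1.03*z^4 + 1.67*z^3 + 9.42*z^2 - 3.17*z + 2.17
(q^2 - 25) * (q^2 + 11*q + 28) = q^4 + 11*q^3 + 3*q^2 - 275*q - 700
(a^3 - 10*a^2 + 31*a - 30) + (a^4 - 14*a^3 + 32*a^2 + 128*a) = a^4 - 13*a^3 + 22*a^2 + 159*a - 30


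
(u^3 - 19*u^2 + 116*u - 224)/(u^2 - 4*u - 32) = (u^2 - 11*u + 28)/(u + 4)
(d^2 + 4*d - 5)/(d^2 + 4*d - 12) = (d^2 + 4*d - 5)/(d^2 + 4*d - 12)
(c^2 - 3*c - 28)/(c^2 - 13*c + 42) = (c + 4)/(c - 6)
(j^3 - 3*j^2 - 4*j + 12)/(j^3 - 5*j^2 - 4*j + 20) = (j - 3)/(j - 5)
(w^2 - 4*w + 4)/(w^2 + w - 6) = (w - 2)/(w + 3)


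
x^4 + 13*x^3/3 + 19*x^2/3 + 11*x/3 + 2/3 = (x + 1/3)*(x + 1)^2*(x + 2)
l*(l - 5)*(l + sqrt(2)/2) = l^3 - 5*l^2 + sqrt(2)*l^2/2 - 5*sqrt(2)*l/2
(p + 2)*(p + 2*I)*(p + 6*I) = p^3 + 2*p^2 + 8*I*p^2 - 12*p + 16*I*p - 24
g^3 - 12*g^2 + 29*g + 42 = (g - 7)*(g - 6)*(g + 1)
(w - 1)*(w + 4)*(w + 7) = w^3 + 10*w^2 + 17*w - 28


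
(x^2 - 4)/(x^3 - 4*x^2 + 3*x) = (x^2 - 4)/(x*(x^2 - 4*x + 3))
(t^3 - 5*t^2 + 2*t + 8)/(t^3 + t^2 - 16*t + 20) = (t^2 - 3*t - 4)/(t^2 + 3*t - 10)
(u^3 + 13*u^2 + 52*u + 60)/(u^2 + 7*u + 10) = u + 6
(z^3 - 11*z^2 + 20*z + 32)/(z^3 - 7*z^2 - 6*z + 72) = (z^2 - 7*z - 8)/(z^2 - 3*z - 18)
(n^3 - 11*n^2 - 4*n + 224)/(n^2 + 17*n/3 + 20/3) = 3*(n^2 - 15*n + 56)/(3*n + 5)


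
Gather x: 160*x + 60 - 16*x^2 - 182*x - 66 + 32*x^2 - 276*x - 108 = 16*x^2 - 298*x - 114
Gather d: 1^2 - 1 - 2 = -2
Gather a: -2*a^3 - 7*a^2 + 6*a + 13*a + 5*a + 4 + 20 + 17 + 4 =-2*a^3 - 7*a^2 + 24*a + 45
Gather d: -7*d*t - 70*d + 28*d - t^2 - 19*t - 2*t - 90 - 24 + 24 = d*(-7*t - 42) - t^2 - 21*t - 90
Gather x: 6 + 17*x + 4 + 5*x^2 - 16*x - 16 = 5*x^2 + x - 6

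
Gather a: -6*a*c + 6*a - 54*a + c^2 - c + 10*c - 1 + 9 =a*(-6*c - 48) + c^2 + 9*c + 8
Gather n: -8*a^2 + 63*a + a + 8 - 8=-8*a^2 + 64*a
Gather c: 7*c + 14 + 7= 7*c + 21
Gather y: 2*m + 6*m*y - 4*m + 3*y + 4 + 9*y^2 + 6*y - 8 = -2*m + 9*y^2 + y*(6*m + 9) - 4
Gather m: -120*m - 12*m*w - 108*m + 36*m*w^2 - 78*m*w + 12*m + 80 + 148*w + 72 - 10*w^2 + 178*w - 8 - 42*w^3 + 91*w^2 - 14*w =m*(36*w^2 - 90*w - 216) - 42*w^3 + 81*w^2 + 312*w + 144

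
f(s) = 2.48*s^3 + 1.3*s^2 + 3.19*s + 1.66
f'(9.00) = 629.23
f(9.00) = 1943.59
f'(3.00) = 77.95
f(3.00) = 89.89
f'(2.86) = 71.48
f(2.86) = 79.43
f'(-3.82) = 101.83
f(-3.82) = -129.80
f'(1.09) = 14.86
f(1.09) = 9.89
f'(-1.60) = 18.08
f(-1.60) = -10.27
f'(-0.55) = 4.01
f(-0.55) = -0.11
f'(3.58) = 107.85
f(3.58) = 143.53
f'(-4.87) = 166.98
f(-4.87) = -269.49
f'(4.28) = 150.61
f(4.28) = 233.57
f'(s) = 7.44*s^2 + 2.6*s + 3.19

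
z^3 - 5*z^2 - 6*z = z*(z - 6)*(z + 1)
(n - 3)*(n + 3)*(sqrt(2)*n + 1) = sqrt(2)*n^3 + n^2 - 9*sqrt(2)*n - 9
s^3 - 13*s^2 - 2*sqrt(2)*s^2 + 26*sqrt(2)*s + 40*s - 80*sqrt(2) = (s - 8)*(s - 5)*(s - 2*sqrt(2))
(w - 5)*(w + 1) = w^2 - 4*w - 5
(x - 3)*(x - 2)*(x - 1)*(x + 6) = x^4 - 25*x^2 + 60*x - 36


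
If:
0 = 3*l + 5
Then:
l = -5/3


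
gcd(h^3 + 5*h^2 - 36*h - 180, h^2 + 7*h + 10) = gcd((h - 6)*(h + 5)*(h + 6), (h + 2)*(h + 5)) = h + 5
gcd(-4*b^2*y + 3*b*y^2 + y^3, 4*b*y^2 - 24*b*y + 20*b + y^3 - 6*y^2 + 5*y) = 4*b + y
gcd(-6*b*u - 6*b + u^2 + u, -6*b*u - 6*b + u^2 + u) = -6*b*u - 6*b + u^2 + u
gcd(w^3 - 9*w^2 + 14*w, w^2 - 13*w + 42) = w - 7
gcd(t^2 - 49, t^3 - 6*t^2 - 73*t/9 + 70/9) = t - 7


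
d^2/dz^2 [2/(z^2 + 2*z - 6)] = 4*(-z^2 - 2*z + 4*(z + 1)^2 + 6)/(z^2 + 2*z - 6)^3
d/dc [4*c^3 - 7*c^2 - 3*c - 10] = 12*c^2 - 14*c - 3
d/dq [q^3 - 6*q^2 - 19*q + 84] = 3*q^2 - 12*q - 19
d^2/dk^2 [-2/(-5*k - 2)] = 100/(5*k + 2)^3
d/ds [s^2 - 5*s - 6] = 2*s - 5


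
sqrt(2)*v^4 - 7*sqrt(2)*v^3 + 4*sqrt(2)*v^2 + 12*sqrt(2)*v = v*(v - 6)*(v - 2)*(sqrt(2)*v + sqrt(2))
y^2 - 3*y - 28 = (y - 7)*(y + 4)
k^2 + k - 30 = (k - 5)*(k + 6)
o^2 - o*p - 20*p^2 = (o - 5*p)*(o + 4*p)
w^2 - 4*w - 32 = (w - 8)*(w + 4)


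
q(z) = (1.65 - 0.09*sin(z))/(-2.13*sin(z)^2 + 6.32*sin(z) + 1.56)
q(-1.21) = -0.28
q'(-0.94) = -0.40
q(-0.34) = -2.14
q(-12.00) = 0.37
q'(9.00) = 0.49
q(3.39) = -13.64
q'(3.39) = 793.84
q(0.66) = 0.34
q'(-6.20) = -2.32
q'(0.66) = -0.23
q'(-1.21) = -0.16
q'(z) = (1.65 - 0.09*sin(z))*(4.26*sin(z)*cos(z) - 6.32*cos(z))/(-2.13*sin(z)^2 + 6.32*sin(z) + 1.56)^2 - 0.09*cos(z)/(-2.13*sin(z)^2 + 6.32*sin(z) + 1.56) = (-0.1917*sin(z)^2 + 7.029*sin(z) - 10.5684)*cos(z)/(4.5369*sin(z)^4 - 26.9232*sin(z)^3 + 33.2968*sin(z)^2 + 19.7184*sin(z) + 2.4336)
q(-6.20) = 0.79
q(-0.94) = -0.35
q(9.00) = 0.42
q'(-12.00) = -0.31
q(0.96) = 0.30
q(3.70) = -0.71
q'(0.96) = -0.10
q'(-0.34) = -19.81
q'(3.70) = 2.14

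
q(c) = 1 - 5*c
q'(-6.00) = -5.00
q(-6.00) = 31.00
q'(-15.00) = -5.00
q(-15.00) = 76.00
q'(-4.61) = -5.00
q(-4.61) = 24.05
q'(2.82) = -5.00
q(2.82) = -13.10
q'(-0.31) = -5.00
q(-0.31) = 2.55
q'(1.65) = -5.00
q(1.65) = -7.25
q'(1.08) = -5.00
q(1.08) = -4.40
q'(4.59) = -5.00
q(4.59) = -21.95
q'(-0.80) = -5.00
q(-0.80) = 5.00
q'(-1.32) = -5.00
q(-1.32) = 7.60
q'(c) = -5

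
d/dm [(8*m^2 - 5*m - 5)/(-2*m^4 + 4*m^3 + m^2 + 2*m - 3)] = (32*m^5 - 62*m^4 + 81*m^2 - 38*m + 25)/(4*m^8 - 16*m^7 + 12*m^6 + 29*m^4 - 20*m^3 - 2*m^2 - 12*m + 9)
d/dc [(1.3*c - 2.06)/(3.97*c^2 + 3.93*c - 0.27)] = (-5.161*c^2 + 16.3564*c + 7.7448)/(15.7609*c^4 + 31.2042*c^3 + 13.3011*c^2 - 2.1222*c + 0.0729)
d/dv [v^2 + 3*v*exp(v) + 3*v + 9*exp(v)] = 3*v*exp(v) + 2*v + 12*exp(v) + 3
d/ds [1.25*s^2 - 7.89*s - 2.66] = 2.5*s - 7.89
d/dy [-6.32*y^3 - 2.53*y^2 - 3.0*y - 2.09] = -18.96*y^2 - 5.06*y - 3.0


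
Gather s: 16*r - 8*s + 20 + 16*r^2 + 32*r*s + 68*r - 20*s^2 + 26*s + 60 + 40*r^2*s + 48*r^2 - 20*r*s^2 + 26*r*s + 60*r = 64*r^2 + 144*r + s^2*(-20*r - 20) + s*(40*r^2 + 58*r + 18) + 80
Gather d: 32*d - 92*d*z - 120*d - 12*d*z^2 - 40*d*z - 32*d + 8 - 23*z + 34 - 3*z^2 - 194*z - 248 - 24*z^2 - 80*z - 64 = d*(-12*z^2 - 132*z - 120) - 27*z^2 - 297*z - 270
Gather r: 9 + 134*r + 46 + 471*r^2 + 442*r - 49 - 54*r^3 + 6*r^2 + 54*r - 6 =-54*r^3 + 477*r^2 + 630*r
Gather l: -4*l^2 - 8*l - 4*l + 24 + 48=-4*l^2 - 12*l + 72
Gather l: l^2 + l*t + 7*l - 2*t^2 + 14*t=l^2 + l*(t + 7) - 2*t^2 + 14*t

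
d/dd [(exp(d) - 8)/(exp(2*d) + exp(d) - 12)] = (-(exp(d) - 8)*(2*exp(d) + 1) + exp(2*d) + exp(d) - 12)*exp(d)/(exp(2*d) + exp(d) - 12)^2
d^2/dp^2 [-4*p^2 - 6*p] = -8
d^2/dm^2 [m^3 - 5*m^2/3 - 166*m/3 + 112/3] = 6*m - 10/3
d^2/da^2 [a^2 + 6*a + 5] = 2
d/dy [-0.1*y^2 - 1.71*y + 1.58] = -0.2*y - 1.71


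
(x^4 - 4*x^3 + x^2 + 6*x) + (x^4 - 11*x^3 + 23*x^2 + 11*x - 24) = 2*x^4 - 15*x^3 + 24*x^2 + 17*x - 24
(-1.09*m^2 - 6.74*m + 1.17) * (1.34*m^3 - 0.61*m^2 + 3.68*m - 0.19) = -1.4606*m^5 - 8.3667*m^4 + 1.668*m^3 - 25.3098*m^2 + 5.5862*m - 0.2223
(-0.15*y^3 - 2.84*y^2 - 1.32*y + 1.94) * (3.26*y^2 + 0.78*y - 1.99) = -0.489*y^5 - 9.3754*y^4 - 6.2199*y^3 + 10.9464*y^2 + 4.14*y - 3.8606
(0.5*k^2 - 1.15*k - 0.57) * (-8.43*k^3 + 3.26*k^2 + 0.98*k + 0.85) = -4.215*k^5 + 11.3245*k^4 + 1.5461*k^3 - 2.5602*k^2 - 1.5361*k - 0.4845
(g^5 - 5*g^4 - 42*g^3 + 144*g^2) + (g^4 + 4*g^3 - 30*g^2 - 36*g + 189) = g^5 - 4*g^4 - 38*g^3 + 114*g^2 - 36*g + 189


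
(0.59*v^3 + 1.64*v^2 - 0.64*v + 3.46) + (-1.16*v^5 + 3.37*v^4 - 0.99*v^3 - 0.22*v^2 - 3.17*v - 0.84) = -1.16*v^5 + 3.37*v^4 - 0.4*v^3 + 1.42*v^2 - 3.81*v + 2.62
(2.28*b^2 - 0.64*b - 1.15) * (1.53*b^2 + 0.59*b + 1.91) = 3.4884*b^4 + 0.366*b^3 + 2.2177*b^2 - 1.9009*b - 2.1965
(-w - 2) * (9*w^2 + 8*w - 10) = -9*w^3 - 26*w^2 - 6*w + 20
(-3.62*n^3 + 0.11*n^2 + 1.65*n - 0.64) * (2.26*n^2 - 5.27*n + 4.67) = -8.1812*n^5 + 19.326*n^4 - 13.7561*n^3 - 9.6282*n^2 + 11.0783*n - 2.9888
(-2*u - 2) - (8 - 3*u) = u - 10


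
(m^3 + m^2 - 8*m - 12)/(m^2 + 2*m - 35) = (m^3 + m^2 - 8*m - 12)/(m^2 + 2*m - 35)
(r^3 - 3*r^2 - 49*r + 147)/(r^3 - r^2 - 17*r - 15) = (-r^3 + 3*r^2 + 49*r - 147)/(-r^3 + r^2 + 17*r + 15)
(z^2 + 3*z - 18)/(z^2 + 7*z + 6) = (z - 3)/(z + 1)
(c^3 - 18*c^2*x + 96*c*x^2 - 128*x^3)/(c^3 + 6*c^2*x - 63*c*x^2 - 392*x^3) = (c^2 - 10*c*x + 16*x^2)/(c^2 + 14*c*x + 49*x^2)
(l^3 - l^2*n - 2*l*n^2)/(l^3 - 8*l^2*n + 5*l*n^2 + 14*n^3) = l/(l - 7*n)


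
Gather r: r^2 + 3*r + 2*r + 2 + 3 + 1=r^2 + 5*r + 6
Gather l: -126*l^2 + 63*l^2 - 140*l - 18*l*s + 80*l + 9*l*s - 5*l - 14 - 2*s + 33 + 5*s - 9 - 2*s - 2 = -63*l^2 + l*(-9*s - 65) + s + 8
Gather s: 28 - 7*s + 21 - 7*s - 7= 42 - 14*s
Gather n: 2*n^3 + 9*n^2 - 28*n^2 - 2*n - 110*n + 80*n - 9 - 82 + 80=2*n^3 - 19*n^2 - 32*n - 11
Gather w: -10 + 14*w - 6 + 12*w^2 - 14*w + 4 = 12*w^2 - 12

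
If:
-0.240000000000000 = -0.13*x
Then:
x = 1.85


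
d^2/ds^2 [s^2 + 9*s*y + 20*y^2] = 2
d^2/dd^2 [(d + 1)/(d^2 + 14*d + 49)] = 2*(d - 11)/(d^4 + 28*d^3 + 294*d^2 + 1372*d + 2401)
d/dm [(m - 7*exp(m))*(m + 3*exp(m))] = -4*m*exp(m) + 2*m - 42*exp(2*m) - 4*exp(m)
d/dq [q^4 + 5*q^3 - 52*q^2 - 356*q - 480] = 4*q^3 + 15*q^2 - 104*q - 356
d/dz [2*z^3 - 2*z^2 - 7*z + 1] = 6*z^2 - 4*z - 7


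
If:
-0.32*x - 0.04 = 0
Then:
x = -0.12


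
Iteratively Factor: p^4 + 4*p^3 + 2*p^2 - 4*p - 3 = (p + 3)*(p^3 + p^2 - p - 1) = (p + 1)*(p + 3)*(p^2 - 1) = (p - 1)*(p + 1)*(p + 3)*(p + 1)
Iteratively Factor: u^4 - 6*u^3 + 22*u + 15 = (u + 1)*(u^3 - 7*u^2 + 7*u + 15) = (u - 3)*(u + 1)*(u^2 - 4*u - 5) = (u - 3)*(u + 1)^2*(u - 5)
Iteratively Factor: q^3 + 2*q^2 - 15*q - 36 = (q + 3)*(q^2 - q - 12) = (q + 3)^2*(q - 4)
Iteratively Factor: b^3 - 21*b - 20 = (b - 5)*(b^2 + 5*b + 4) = (b - 5)*(b + 4)*(b + 1)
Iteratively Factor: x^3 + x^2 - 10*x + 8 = (x + 4)*(x^2 - 3*x + 2) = (x - 1)*(x + 4)*(x - 2)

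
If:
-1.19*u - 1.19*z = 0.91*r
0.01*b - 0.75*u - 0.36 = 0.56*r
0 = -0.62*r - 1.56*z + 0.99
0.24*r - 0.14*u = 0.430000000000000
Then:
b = 21.71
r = 1.17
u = -1.06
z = 0.17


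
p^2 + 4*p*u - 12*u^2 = (p - 2*u)*(p + 6*u)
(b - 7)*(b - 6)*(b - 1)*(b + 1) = b^4 - 13*b^3 + 41*b^2 + 13*b - 42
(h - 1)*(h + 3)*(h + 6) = h^3 + 8*h^2 + 9*h - 18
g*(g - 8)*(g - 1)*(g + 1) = g^4 - 8*g^3 - g^2 + 8*g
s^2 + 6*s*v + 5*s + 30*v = (s + 5)*(s + 6*v)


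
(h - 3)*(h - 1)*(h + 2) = h^3 - 2*h^2 - 5*h + 6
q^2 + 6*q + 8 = (q + 2)*(q + 4)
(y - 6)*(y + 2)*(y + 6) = y^3 + 2*y^2 - 36*y - 72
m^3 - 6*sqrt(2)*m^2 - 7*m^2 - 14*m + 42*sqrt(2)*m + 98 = (m - 7)*(m - 7*sqrt(2))*(m + sqrt(2))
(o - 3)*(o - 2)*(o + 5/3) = o^3 - 10*o^2/3 - 7*o/3 + 10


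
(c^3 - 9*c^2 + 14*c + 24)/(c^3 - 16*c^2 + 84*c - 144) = (c + 1)/(c - 6)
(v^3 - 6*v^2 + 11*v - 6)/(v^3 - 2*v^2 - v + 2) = (v - 3)/(v + 1)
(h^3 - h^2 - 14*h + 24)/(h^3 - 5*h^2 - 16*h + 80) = (h^2 - 5*h + 6)/(h^2 - 9*h + 20)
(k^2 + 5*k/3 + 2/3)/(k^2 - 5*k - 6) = (k + 2/3)/(k - 6)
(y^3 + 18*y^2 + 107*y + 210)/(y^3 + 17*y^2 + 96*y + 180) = (y + 7)/(y + 6)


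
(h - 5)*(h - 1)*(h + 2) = h^3 - 4*h^2 - 7*h + 10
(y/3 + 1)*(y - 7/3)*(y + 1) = y^3/3 + 5*y^2/9 - 19*y/9 - 7/3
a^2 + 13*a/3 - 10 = (a - 5/3)*(a + 6)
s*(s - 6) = s^2 - 6*s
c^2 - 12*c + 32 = (c - 8)*(c - 4)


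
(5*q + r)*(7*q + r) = 35*q^2 + 12*q*r + r^2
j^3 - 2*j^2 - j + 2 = (j - 2)*(j - 1)*(j + 1)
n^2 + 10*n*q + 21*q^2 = (n + 3*q)*(n + 7*q)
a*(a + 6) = a^2 + 6*a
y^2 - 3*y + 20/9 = (y - 5/3)*(y - 4/3)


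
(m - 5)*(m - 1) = m^2 - 6*m + 5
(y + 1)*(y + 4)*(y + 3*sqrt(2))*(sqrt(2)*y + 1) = sqrt(2)*y^4 + 7*y^3 + 5*sqrt(2)*y^3 + 7*sqrt(2)*y^2 + 35*y^2 + 15*sqrt(2)*y + 28*y + 12*sqrt(2)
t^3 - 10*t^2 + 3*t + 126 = (t - 7)*(t - 6)*(t + 3)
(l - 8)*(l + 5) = l^2 - 3*l - 40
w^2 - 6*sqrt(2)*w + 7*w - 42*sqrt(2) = (w + 7)*(w - 6*sqrt(2))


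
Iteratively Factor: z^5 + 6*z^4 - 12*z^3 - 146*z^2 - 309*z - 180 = (z + 3)*(z^4 + 3*z^3 - 21*z^2 - 83*z - 60) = (z + 3)*(z + 4)*(z^3 - z^2 - 17*z - 15) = (z - 5)*(z + 3)*(z + 4)*(z^2 + 4*z + 3) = (z - 5)*(z + 1)*(z + 3)*(z + 4)*(z + 3)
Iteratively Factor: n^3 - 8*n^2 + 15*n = (n)*(n^2 - 8*n + 15) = n*(n - 5)*(n - 3)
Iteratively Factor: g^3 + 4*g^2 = (g)*(g^2 + 4*g) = g*(g + 4)*(g)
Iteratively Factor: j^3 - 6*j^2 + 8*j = (j - 2)*(j^2 - 4*j) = j*(j - 2)*(j - 4)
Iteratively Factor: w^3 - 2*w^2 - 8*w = (w - 4)*(w^2 + 2*w) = w*(w - 4)*(w + 2)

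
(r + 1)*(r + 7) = r^2 + 8*r + 7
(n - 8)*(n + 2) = n^2 - 6*n - 16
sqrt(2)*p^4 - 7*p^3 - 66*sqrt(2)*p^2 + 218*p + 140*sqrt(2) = (p - 7*sqrt(2))*(p - 2*sqrt(2))*(p + 5*sqrt(2))*(sqrt(2)*p + 1)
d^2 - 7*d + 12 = (d - 4)*(d - 3)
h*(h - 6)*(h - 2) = h^3 - 8*h^2 + 12*h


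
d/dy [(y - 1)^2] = 2*y - 2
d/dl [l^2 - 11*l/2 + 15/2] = 2*l - 11/2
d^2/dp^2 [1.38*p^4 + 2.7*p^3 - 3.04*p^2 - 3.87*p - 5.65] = 16.56*p^2 + 16.2*p - 6.08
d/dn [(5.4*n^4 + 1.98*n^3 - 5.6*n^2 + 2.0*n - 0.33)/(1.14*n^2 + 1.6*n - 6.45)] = (12.312*n^5 + 28.1772*n^4 - 132.984*n^3 - 49.553*n^2 + 72.9924*n - 12.372)/(1.2996*n^4 + 3.648*n^3 - 12.146*n^2 - 20.64*n + 41.6025)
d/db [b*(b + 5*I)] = 2*b + 5*I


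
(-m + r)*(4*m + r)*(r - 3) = -4*m^2*r + 12*m^2 + 3*m*r^2 - 9*m*r + r^3 - 3*r^2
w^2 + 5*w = w*(w + 5)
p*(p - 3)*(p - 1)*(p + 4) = p^4 - 13*p^2 + 12*p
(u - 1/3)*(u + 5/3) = u^2 + 4*u/3 - 5/9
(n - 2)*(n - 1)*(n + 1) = n^3 - 2*n^2 - n + 2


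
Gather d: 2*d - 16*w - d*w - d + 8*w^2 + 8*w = d*(1 - w) + 8*w^2 - 8*w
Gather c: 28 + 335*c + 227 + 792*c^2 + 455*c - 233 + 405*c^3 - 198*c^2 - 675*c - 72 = 405*c^3 + 594*c^2 + 115*c - 50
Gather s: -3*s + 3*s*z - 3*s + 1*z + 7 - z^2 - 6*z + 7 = s*(3*z - 6) - z^2 - 5*z + 14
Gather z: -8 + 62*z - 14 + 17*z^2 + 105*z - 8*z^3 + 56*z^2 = -8*z^3 + 73*z^2 + 167*z - 22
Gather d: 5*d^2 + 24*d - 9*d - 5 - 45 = 5*d^2 + 15*d - 50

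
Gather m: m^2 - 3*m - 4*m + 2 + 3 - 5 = m^2 - 7*m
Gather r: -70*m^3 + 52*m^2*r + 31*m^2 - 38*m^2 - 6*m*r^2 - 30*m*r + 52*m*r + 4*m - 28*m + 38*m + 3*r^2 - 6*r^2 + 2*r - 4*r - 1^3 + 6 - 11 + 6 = -70*m^3 - 7*m^2 + 14*m + r^2*(-6*m - 3) + r*(52*m^2 + 22*m - 2)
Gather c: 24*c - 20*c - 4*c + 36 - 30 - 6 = 0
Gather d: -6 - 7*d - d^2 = -d^2 - 7*d - 6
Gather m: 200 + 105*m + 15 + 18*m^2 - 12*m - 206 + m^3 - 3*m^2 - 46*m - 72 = m^3 + 15*m^2 + 47*m - 63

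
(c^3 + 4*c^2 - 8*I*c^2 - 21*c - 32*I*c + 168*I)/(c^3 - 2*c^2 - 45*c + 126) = (c - 8*I)/(c - 6)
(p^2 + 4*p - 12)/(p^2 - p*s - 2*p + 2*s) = (p + 6)/(p - s)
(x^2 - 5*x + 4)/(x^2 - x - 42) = (-x^2 + 5*x - 4)/(-x^2 + x + 42)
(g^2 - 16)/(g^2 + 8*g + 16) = (g - 4)/(g + 4)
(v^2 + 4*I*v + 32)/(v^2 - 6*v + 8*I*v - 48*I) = (v - 4*I)/(v - 6)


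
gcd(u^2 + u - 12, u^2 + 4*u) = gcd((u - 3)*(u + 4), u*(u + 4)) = u + 4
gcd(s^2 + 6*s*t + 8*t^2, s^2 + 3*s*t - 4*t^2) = s + 4*t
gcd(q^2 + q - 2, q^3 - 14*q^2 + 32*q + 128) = q + 2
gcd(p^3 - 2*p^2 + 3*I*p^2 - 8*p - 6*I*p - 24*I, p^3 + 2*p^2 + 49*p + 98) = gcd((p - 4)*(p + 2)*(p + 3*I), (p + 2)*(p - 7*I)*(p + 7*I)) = p + 2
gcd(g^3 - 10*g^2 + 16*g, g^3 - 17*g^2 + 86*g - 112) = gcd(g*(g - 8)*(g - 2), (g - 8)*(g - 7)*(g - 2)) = g^2 - 10*g + 16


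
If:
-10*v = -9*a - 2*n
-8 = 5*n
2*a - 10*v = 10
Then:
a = -34/35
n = -8/5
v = -209/175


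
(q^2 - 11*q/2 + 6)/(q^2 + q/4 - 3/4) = 2*(2*q^2 - 11*q + 12)/(4*q^2 + q - 3)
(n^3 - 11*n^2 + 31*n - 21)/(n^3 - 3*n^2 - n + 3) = (n - 7)/(n + 1)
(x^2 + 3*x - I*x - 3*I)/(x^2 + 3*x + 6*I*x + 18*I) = (x - I)/(x + 6*I)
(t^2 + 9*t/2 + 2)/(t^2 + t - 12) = (t + 1/2)/(t - 3)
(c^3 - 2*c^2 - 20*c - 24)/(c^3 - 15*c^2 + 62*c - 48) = (c^2 + 4*c + 4)/(c^2 - 9*c + 8)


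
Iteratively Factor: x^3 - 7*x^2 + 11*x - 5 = (x - 1)*(x^2 - 6*x + 5) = (x - 1)^2*(x - 5)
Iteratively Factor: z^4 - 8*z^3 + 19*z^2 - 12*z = (z)*(z^3 - 8*z^2 + 19*z - 12) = z*(z - 1)*(z^2 - 7*z + 12) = z*(z - 3)*(z - 1)*(z - 4)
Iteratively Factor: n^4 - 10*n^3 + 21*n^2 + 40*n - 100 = (n + 2)*(n^3 - 12*n^2 + 45*n - 50) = (n - 5)*(n + 2)*(n^2 - 7*n + 10) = (n - 5)^2*(n + 2)*(n - 2)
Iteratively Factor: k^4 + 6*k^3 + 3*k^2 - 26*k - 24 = (k - 2)*(k^3 + 8*k^2 + 19*k + 12) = (k - 2)*(k + 4)*(k^2 + 4*k + 3) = (k - 2)*(k + 1)*(k + 4)*(k + 3)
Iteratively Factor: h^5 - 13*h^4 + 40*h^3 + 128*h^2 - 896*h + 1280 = (h - 5)*(h^4 - 8*h^3 + 128*h - 256) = (h - 5)*(h - 4)*(h^3 - 4*h^2 - 16*h + 64) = (h - 5)*(h - 4)*(h + 4)*(h^2 - 8*h + 16) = (h - 5)*(h - 4)^2*(h + 4)*(h - 4)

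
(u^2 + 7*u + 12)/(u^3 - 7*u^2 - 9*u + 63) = (u + 4)/(u^2 - 10*u + 21)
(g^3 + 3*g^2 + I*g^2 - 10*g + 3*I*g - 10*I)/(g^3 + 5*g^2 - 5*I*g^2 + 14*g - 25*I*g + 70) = (g^2 + g*(-2 + I) - 2*I)/(g^2 - 5*I*g + 14)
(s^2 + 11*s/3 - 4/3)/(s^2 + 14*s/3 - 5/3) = (s + 4)/(s + 5)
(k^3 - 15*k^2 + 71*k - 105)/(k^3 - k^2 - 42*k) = (k^2 - 8*k + 15)/(k*(k + 6))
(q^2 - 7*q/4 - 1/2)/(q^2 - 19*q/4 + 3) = (4*q^2 - 7*q - 2)/(4*q^2 - 19*q + 12)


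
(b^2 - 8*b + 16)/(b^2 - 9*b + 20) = (b - 4)/(b - 5)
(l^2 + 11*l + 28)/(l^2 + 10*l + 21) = (l + 4)/(l + 3)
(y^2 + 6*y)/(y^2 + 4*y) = (y + 6)/(y + 4)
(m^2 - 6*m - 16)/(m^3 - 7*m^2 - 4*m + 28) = (m - 8)/(m^2 - 9*m + 14)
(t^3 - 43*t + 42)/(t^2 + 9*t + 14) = (t^2 - 7*t + 6)/(t + 2)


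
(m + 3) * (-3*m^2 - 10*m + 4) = -3*m^3 - 19*m^2 - 26*m + 12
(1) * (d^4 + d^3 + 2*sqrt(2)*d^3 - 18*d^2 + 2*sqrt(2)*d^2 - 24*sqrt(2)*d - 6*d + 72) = d^4 + d^3 + 2*sqrt(2)*d^3 - 18*d^2 + 2*sqrt(2)*d^2 - 24*sqrt(2)*d - 6*d + 72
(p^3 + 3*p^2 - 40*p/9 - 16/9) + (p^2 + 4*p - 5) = p^3 + 4*p^2 - 4*p/9 - 61/9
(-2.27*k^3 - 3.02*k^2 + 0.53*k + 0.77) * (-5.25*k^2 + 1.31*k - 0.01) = 11.9175*k^5 + 12.8813*k^4 - 6.716*k^3 - 3.318*k^2 + 1.0034*k - 0.0077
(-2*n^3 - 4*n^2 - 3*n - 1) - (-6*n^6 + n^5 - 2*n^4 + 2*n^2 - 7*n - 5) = 6*n^6 - n^5 + 2*n^4 - 2*n^3 - 6*n^2 + 4*n + 4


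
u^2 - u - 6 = (u - 3)*(u + 2)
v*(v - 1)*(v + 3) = v^3 + 2*v^2 - 3*v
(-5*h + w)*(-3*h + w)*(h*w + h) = 15*h^3*w + 15*h^3 - 8*h^2*w^2 - 8*h^2*w + h*w^3 + h*w^2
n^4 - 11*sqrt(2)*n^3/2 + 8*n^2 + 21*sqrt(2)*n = n*(n - 7*sqrt(2)/2)*(n - 3*sqrt(2))*(n + sqrt(2))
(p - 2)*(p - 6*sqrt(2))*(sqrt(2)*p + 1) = sqrt(2)*p^3 - 11*p^2 - 2*sqrt(2)*p^2 - 6*sqrt(2)*p + 22*p + 12*sqrt(2)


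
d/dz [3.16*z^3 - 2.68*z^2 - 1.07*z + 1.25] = 9.48*z^2 - 5.36*z - 1.07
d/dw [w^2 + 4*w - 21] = 2*w + 4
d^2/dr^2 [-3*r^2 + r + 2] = -6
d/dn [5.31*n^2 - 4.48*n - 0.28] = 10.62*n - 4.48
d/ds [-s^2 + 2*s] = 2 - 2*s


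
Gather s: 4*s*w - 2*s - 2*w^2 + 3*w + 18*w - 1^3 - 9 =s*(4*w - 2) - 2*w^2 + 21*w - 10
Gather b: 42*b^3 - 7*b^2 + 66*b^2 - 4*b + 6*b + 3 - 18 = 42*b^3 + 59*b^2 + 2*b - 15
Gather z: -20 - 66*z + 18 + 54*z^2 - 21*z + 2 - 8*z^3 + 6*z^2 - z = -8*z^3 + 60*z^2 - 88*z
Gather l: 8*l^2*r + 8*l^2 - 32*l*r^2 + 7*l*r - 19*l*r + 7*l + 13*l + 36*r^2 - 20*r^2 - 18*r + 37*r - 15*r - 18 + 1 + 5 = l^2*(8*r + 8) + l*(-32*r^2 - 12*r + 20) + 16*r^2 + 4*r - 12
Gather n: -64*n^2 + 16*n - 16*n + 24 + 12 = 36 - 64*n^2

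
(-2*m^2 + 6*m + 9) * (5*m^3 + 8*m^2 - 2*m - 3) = -10*m^5 + 14*m^4 + 97*m^3 + 66*m^2 - 36*m - 27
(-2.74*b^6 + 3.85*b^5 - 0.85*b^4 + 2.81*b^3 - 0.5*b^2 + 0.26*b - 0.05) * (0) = 0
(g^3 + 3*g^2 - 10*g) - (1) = g^3 + 3*g^2 - 10*g - 1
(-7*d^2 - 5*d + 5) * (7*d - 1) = -49*d^3 - 28*d^2 + 40*d - 5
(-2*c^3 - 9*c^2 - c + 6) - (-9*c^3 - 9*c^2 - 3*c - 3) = 7*c^3 + 2*c + 9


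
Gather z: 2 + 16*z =16*z + 2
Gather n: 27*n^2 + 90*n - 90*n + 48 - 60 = 27*n^2 - 12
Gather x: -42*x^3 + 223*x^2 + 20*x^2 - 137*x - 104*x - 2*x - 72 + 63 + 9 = -42*x^3 + 243*x^2 - 243*x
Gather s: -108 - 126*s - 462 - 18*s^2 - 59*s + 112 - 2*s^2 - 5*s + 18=-20*s^2 - 190*s - 440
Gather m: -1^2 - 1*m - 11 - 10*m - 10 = -11*m - 22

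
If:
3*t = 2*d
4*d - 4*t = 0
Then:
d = 0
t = 0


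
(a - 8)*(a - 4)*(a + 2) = a^3 - 10*a^2 + 8*a + 64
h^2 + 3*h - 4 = (h - 1)*(h + 4)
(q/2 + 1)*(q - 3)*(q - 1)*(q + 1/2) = q^4/2 - 3*q^3/4 - 3*q^2 + 7*q/4 + 3/2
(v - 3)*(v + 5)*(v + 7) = v^3 + 9*v^2 - v - 105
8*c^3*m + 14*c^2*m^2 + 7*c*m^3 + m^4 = m*(c + m)*(2*c + m)*(4*c + m)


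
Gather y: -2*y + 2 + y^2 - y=y^2 - 3*y + 2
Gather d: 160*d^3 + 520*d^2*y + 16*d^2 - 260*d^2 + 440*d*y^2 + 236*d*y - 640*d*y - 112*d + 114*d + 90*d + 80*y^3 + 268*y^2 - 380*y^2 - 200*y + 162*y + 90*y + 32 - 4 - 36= 160*d^3 + d^2*(520*y - 244) + d*(440*y^2 - 404*y + 92) + 80*y^3 - 112*y^2 + 52*y - 8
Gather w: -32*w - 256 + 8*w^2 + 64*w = 8*w^2 + 32*w - 256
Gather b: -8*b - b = -9*b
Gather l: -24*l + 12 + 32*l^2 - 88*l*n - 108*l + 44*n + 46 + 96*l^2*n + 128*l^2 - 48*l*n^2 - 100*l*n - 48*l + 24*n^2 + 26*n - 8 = l^2*(96*n + 160) + l*(-48*n^2 - 188*n - 180) + 24*n^2 + 70*n + 50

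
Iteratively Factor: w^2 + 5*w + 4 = (w + 1)*(w + 4)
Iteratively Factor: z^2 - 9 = (z + 3)*(z - 3)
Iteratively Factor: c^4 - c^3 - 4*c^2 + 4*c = (c - 2)*(c^3 + c^2 - 2*c) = c*(c - 2)*(c^2 + c - 2) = c*(c - 2)*(c - 1)*(c + 2)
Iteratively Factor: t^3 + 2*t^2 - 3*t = (t - 1)*(t^2 + 3*t) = t*(t - 1)*(t + 3)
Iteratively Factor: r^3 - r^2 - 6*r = (r)*(r^2 - r - 6) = r*(r - 3)*(r + 2)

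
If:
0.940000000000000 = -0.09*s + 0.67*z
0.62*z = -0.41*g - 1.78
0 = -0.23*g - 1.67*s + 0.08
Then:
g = -6.66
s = 0.97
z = 1.53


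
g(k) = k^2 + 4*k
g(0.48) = 2.15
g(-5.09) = 5.55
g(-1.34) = -3.56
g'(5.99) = 15.98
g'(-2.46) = -0.92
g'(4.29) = 12.58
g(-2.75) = -3.44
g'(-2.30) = -0.60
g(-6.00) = 12.00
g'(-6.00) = -8.00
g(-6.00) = 12.00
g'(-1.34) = 1.32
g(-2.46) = -3.79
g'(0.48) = 4.96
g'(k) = 2*k + 4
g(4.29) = 35.56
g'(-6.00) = -8.00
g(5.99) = 59.84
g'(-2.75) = -1.50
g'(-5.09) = -6.18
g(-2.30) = -3.91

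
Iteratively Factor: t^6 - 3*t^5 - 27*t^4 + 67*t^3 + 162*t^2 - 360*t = (t - 2)*(t^5 - t^4 - 29*t^3 + 9*t^2 + 180*t) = (t - 2)*(t + 3)*(t^4 - 4*t^3 - 17*t^2 + 60*t) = (t - 5)*(t - 2)*(t + 3)*(t^3 + t^2 - 12*t) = (t - 5)*(t - 3)*(t - 2)*(t + 3)*(t^2 + 4*t) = t*(t - 5)*(t - 3)*(t - 2)*(t + 3)*(t + 4)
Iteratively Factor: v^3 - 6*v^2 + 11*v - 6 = (v - 1)*(v^2 - 5*v + 6) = (v - 3)*(v - 1)*(v - 2)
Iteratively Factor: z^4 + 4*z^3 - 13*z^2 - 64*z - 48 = (z + 1)*(z^3 + 3*z^2 - 16*z - 48) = (z + 1)*(z + 4)*(z^2 - z - 12) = (z - 4)*(z + 1)*(z + 4)*(z + 3)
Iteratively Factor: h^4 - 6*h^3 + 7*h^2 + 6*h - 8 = (h - 4)*(h^3 - 2*h^2 - h + 2) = (h - 4)*(h - 2)*(h^2 - 1) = (h - 4)*(h - 2)*(h + 1)*(h - 1)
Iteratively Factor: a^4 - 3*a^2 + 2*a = (a + 2)*(a^3 - 2*a^2 + a) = a*(a + 2)*(a^2 - 2*a + 1) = a*(a - 1)*(a + 2)*(a - 1)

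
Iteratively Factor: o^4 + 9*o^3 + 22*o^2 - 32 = (o + 4)*(o^3 + 5*o^2 + 2*o - 8) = (o - 1)*(o + 4)*(o^2 + 6*o + 8) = (o - 1)*(o + 2)*(o + 4)*(o + 4)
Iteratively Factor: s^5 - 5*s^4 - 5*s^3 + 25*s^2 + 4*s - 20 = (s - 2)*(s^4 - 3*s^3 - 11*s^2 + 3*s + 10) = (s - 5)*(s - 2)*(s^3 + 2*s^2 - s - 2) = (s - 5)*(s - 2)*(s - 1)*(s^2 + 3*s + 2) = (s - 5)*(s - 2)*(s - 1)*(s + 1)*(s + 2)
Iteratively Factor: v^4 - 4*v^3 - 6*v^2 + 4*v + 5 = (v - 5)*(v^3 + v^2 - v - 1) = (v - 5)*(v + 1)*(v^2 - 1) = (v - 5)*(v - 1)*(v + 1)*(v + 1)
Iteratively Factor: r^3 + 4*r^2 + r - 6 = (r - 1)*(r^2 + 5*r + 6) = (r - 1)*(r + 2)*(r + 3)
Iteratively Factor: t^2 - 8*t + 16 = (t - 4)*(t - 4)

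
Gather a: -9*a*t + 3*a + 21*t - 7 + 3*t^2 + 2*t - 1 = a*(3 - 9*t) + 3*t^2 + 23*t - 8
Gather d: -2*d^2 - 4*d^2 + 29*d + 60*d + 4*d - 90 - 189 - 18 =-6*d^2 + 93*d - 297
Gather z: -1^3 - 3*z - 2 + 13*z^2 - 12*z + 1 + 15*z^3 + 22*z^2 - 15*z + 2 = 15*z^3 + 35*z^2 - 30*z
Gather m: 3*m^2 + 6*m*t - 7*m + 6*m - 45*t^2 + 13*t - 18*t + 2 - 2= 3*m^2 + m*(6*t - 1) - 45*t^2 - 5*t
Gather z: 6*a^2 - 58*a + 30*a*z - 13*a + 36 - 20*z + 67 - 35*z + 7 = 6*a^2 - 71*a + z*(30*a - 55) + 110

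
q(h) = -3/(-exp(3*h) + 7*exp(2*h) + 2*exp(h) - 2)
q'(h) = -3*(3*exp(3*h) - 14*exp(2*h) - 2*exp(h))/(-exp(3*h) + 7*exp(2*h) + 2*exp(h) - 2)^2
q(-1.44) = 2.62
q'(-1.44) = 2.78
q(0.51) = -0.19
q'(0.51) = 0.33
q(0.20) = -0.33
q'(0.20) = 0.65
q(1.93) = -0.18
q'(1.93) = -3.13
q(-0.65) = -3.71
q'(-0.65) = 20.29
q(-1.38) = 2.80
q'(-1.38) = 3.52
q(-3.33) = 1.56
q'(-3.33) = 0.07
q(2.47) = 0.00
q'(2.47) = -0.02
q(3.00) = 0.00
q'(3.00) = 0.00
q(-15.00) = 1.50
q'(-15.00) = 0.00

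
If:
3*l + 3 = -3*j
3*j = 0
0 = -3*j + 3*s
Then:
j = 0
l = -1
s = 0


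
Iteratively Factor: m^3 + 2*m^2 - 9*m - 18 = (m - 3)*(m^2 + 5*m + 6) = (m - 3)*(m + 2)*(m + 3)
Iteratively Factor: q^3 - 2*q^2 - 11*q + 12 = (q - 4)*(q^2 + 2*q - 3) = (q - 4)*(q + 3)*(q - 1)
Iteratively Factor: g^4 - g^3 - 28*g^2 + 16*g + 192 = (g - 4)*(g^3 + 3*g^2 - 16*g - 48) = (g - 4)*(g + 4)*(g^2 - g - 12) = (g - 4)^2*(g + 4)*(g + 3)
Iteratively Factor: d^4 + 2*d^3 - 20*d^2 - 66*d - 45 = (d + 3)*(d^3 - d^2 - 17*d - 15) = (d + 1)*(d + 3)*(d^2 - 2*d - 15) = (d - 5)*(d + 1)*(d + 3)*(d + 3)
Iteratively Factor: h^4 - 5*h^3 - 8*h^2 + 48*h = (h + 3)*(h^3 - 8*h^2 + 16*h) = (h - 4)*(h + 3)*(h^2 - 4*h) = (h - 4)^2*(h + 3)*(h)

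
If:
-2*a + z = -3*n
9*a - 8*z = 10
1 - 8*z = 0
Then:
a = 11/9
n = 167/216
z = 1/8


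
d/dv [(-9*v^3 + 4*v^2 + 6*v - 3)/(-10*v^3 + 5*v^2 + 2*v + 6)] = (-5*v^4 + 84*v^3 - 274*v^2 + 78*v + 42)/(100*v^6 - 100*v^5 - 15*v^4 - 100*v^3 + 64*v^2 + 24*v + 36)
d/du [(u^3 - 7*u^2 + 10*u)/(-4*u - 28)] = (-u^3 - 7*u^2 + 49*u - 35)/(2*(u^2 + 14*u + 49))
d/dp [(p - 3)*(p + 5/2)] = 2*p - 1/2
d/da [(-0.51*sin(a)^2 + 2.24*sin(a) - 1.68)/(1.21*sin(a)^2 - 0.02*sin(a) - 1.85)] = (-2.7002*sin(a)^2 + 5.9526*sin(a) - 4.1776)*cos(a)/(1.4641*sin(a)^4 - 0.0484*sin(a)^3 - 4.4766*sin(a)^2 + 0.074*sin(a) + 3.4225)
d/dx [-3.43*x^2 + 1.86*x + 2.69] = 1.86 - 6.86*x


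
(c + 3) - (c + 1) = 2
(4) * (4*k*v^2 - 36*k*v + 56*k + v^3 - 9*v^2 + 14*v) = 16*k*v^2 - 144*k*v + 224*k + 4*v^3 - 36*v^2 + 56*v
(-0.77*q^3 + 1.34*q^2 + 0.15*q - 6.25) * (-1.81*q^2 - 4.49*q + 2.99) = 1.3937*q^5 + 1.0319*q^4 - 8.5904*q^3 + 14.6456*q^2 + 28.511*q - 18.6875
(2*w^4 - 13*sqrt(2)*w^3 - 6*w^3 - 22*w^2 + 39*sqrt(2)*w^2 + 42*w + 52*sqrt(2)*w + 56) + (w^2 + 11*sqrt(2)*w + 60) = 2*w^4 - 13*sqrt(2)*w^3 - 6*w^3 - 21*w^2 + 39*sqrt(2)*w^2 + 42*w + 63*sqrt(2)*w + 116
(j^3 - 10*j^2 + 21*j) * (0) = 0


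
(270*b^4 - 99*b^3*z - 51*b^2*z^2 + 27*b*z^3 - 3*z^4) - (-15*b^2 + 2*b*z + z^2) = 270*b^4 - 99*b^3*z - 51*b^2*z^2 + 15*b^2 + 27*b*z^3 - 2*b*z - 3*z^4 - z^2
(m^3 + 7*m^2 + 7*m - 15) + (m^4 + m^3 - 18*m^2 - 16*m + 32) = m^4 + 2*m^3 - 11*m^2 - 9*m + 17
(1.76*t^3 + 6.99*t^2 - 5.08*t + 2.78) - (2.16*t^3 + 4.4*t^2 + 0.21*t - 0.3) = -0.4*t^3 + 2.59*t^2 - 5.29*t + 3.08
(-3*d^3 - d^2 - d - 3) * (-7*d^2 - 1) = 21*d^5 + 7*d^4 + 10*d^3 + 22*d^2 + d + 3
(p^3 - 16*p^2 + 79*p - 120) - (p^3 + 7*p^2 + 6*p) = -23*p^2 + 73*p - 120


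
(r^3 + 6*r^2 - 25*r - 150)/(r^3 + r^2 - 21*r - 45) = (r^2 + 11*r + 30)/(r^2 + 6*r + 9)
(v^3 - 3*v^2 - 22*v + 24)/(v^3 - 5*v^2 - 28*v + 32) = (v - 6)/(v - 8)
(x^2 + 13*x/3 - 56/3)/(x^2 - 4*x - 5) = (-3*x^2 - 13*x + 56)/(3*(-x^2 + 4*x + 5))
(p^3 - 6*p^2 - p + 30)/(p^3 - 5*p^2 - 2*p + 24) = (p - 5)/(p - 4)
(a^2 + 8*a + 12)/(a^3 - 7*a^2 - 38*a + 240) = (a + 2)/(a^2 - 13*a + 40)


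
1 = 1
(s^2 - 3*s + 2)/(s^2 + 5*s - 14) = (s - 1)/(s + 7)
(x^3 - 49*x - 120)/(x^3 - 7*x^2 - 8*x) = (x^2 + 8*x + 15)/(x*(x + 1))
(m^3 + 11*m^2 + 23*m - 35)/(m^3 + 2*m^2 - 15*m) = (m^2 + 6*m - 7)/(m*(m - 3))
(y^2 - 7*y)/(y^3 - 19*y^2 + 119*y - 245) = y/(y^2 - 12*y + 35)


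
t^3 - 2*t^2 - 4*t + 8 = (t - 2)^2*(t + 2)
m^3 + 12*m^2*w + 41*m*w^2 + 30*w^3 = (m + w)*(m + 5*w)*(m + 6*w)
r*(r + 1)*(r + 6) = r^3 + 7*r^2 + 6*r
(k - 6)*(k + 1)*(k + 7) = k^3 + 2*k^2 - 41*k - 42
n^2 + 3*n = n*(n + 3)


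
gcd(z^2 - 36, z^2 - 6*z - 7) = 1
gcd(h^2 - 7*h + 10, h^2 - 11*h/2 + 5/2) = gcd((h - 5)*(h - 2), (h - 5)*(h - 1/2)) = h - 5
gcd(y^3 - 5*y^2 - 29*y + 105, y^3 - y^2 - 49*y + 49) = y - 7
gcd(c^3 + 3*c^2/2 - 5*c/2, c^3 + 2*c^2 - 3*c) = c^2 - c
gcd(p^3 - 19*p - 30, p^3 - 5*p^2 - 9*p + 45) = p^2 - 2*p - 15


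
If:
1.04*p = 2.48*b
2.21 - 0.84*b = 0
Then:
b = 2.63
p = 6.27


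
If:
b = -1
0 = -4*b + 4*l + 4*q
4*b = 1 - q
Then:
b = -1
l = -6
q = 5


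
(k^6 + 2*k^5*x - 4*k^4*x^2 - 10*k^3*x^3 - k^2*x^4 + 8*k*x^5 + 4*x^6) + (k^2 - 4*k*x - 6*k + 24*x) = k^6 + 2*k^5*x - 4*k^4*x^2 - 10*k^3*x^3 - k^2*x^4 + k^2 + 8*k*x^5 - 4*k*x - 6*k + 4*x^6 + 24*x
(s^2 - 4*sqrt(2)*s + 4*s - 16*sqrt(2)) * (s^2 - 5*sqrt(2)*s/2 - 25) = s^4 - 13*sqrt(2)*s^3/2 + 4*s^3 - 26*sqrt(2)*s^2 - 5*s^2 - 20*s + 100*sqrt(2)*s + 400*sqrt(2)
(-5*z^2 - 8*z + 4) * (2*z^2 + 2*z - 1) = -10*z^4 - 26*z^3 - 3*z^2 + 16*z - 4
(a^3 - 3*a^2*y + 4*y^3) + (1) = a^3 - 3*a^2*y + 4*y^3 + 1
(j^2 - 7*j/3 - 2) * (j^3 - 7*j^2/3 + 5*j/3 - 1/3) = j^5 - 14*j^4/3 + 46*j^3/9 + 4*j^2/9 - 23*j/9 + 2/3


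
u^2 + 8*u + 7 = (u + 1)*(u + 7)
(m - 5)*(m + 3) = m^2 - 2*m - 15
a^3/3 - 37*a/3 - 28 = (a/3 + 1)*(a - 7)*(a + 4)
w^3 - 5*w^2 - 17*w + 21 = (w - 7)*(w - 1)*(w + 3)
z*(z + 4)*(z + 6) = z^3 + 10*z^2 + 24*z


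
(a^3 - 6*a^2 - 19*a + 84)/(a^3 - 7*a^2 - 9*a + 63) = (a + 4)/(a + 3)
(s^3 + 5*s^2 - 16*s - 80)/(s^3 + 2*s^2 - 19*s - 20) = (s + 4)/(s + 1)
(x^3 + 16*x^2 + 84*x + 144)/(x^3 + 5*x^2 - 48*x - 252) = (x + 4)/(x - 7)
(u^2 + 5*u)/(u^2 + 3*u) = (u + 5)/(u + 3)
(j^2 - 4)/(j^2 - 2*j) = (j + 2)/j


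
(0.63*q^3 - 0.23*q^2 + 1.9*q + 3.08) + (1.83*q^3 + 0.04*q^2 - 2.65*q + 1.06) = 2.46*q^3 - 0.19*q^2 - 0.75*q + 4.14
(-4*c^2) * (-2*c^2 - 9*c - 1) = 8*c^4 + 36*c^3 + 4*c^2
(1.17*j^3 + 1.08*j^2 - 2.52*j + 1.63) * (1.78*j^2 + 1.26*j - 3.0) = 2.0826*j^5 + 3.3966*j^4 - 6.6348*j^3 - 3.5138*j^2 + 9.6138*j - 4.89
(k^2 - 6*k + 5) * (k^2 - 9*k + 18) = k^4 - 15*k^3 + 77*k^2 - 153*k + 90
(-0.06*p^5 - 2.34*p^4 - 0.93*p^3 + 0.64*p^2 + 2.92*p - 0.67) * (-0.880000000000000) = 0.0528*p^5 + 2.0592*p^4 + 0.8184*p^3 - 0.5632*p^2 - 2.5696*p + 0.5896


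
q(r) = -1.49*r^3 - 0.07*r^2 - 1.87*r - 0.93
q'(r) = -4.47*r^2 - 0.14*r - 1.87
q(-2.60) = 29.65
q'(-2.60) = -31.72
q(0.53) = -2.16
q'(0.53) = -3.20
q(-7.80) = 716.48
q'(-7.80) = -272.73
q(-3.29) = 57.53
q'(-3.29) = -49.79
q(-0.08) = -0.78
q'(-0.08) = -1.89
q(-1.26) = 4.30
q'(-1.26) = -8.79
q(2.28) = -23.22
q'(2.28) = -25.43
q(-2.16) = 17.80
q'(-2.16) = -22.42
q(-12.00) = 2586.15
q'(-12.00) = -643.87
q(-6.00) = 329.61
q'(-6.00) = -161.95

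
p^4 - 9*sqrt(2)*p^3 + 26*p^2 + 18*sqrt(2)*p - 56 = (p - 7*sqrt(2))*(p - 2*sqrt(2))*(p - sqrt(2))*(p + sqrt(2))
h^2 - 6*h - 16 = (h - 8)*(h + 2)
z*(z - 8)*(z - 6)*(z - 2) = z^4 - 16*z^3 + 76*z^2 - 96*z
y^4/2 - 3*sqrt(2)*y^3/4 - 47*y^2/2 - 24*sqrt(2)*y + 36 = (y/2 + sqrt(2))*(y - 6*sqrt(2))*(y - sqrt(2)/2)*(y + 3*sqrt(2))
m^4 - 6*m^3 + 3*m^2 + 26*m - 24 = (m - 4)*(m - 3)*(m - 1)*(m + 2)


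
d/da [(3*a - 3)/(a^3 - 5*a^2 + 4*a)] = 6*(2 - a)/(a^2*(a^2 - 8*a + 16))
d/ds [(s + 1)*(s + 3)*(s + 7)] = 3*s^2 + 22*s + 31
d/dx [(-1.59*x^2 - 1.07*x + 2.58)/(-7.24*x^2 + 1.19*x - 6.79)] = (-9.6389*x^2 + 58.9506*x + 4.1951)/(52.4176*x^4 - 17.2312*x^3 + 99.7353*x^2 - 16.1602*x + 46.1041)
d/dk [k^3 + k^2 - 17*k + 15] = 3*k^2 + 2*k - 17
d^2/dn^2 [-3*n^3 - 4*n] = -18*n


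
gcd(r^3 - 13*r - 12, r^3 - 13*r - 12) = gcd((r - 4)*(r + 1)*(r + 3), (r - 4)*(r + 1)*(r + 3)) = r^3 - 13*r - 12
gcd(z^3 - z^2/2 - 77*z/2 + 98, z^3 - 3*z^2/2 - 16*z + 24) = z - 4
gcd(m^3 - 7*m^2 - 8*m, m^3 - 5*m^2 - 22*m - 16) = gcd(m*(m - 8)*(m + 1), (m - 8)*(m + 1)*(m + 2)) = m^2 - 7*m - 8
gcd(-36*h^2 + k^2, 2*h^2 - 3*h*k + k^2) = 1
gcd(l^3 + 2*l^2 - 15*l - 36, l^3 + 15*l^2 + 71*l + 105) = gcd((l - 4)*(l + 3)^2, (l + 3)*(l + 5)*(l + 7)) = l + 3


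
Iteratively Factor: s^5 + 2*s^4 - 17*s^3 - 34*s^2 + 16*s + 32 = (s + 4)*(s^4 - 2*s^3 - 9*s^2 + 2*s + 8) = (s + 2)*(s + 4)*(s^3 - 4*s^2 - s + 4) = (s - 4)*(s + 2)*(s + 4)*(s^2 - 1) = (s - 4)*(s + 1)*(s + 2)*(s + 4)*(s - 1)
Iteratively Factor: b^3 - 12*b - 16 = (b - 4)*(b^2 + 4*b + 4) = (b - 4)*(b + 2)*(b + 2)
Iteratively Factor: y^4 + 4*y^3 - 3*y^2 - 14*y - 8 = (y + 1)*(y^3 + 3*y^2 - 6*y - 8) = (y + 1)*(y + 4)*(y^2 - y - 2) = (y + 1)^2*(y + 4)*(y - 2)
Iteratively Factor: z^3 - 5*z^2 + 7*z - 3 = (z - 1)*(z^2 - 4*z + 3) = (z - 3)*(z - 1)*(z - 1)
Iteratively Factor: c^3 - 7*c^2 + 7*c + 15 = (c - 3)*(c^2 - 4*c - 5) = (c - 5)*(c - 3)*(c + 1)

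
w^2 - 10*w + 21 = (w - 7)*(w - 3)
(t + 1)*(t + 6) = t^2 + 7*t + 6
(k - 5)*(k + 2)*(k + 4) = k^3 + k^2 - 22*k - 40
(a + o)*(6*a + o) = 6*a^2 + 7*a*o + o^2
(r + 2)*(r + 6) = r^2 + 8*r + 12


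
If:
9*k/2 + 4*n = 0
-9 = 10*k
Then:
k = -9/10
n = 81/80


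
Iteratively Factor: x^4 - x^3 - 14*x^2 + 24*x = (x + 4)*(x^3 - 5*x^2 + 6*x) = x*(x + 4)*(x^2 - 5*x + 6) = x*(x - 3)*(x + 4)*(x - 2)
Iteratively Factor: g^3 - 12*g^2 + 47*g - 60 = (g - 3)*(g^2 - 9*g + 20) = (g - 4)*(g - 3)*(g - 5)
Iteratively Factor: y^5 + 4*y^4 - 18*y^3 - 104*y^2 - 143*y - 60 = (y + 4)*(y^4 - 18*y^2 - 32*y - 15) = (y + 3)*(y + 4)*(y^3 - 3*y^2 - 9*y - 5) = (y + 1)*(y + 3)*(y + 4)*(y^2 - 4*y - 5) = (y + 1)^2*(y + 3)*(y + 4)*(y - 5)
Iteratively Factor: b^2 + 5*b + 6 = (b + 2)*(b + 3)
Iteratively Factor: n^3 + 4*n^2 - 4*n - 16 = (n + 2)*(n^2 + 2*n - 8) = (n + 2)*(n + 4)*(n - 2)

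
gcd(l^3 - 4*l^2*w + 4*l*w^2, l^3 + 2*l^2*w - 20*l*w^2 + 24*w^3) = l^2 - 4*l*w + 4*w^2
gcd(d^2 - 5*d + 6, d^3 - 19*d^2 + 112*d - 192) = d - 3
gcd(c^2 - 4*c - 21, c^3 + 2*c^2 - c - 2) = 1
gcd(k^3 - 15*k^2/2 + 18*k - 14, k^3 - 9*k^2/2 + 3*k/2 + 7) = k^2 - 11*k/2 + 7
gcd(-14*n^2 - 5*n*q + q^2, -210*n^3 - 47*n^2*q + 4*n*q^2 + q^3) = -7*n + q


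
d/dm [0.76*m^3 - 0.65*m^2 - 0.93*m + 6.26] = 2.28*m^2 - 1.3*m - 0.93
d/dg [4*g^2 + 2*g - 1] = 8*g + 2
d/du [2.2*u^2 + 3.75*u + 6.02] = 4.4*u + 3.75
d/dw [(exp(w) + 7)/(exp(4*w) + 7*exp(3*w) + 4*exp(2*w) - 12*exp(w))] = (-3*exp(4*w) - 42*exp(3*w) - 151*exp(2*w) - 56*exp(w) + 84)*exp(-w)/(exp(6*w) + 14*exp(5*w) + 57*exp(4*w) + 32*exp(3*w) - 152*exp(2*w) - 96*exp(w) + 144)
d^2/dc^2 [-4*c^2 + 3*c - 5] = -8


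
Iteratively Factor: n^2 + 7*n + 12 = (n + 3)*(n + 4)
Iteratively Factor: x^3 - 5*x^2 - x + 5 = (x - 5)*(x^2 - 1) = (x - 5)*(x + 1)*(x - 1)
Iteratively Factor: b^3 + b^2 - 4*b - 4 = (b + 1)*(b^2 - 4) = (b - 2)*(b + 1)*(b + 2)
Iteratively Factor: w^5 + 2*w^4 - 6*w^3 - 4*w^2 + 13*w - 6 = (w - 1)*(w^4 + 3*w^3 - 3*w^2 - 7*w + 6) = (w - 1)*(w + 3)*(w^3 - 3*w + 2) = (w - 1)^2*(w + 3)*(w^2 + w - 2) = (w - 1)^2*(w + 2)*(w + 3)*(w - 1)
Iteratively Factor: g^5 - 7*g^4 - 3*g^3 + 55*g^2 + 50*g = (g + 2)*(g^4 - 9*g^3 + 15*g^2 + 25*g) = (g - 5)*(g + 2)*(g^3 - 4*g^2 - 5*g) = (g - 5)^2*(g + 2)*(g^2 + g) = (g - 5)^2*(g + 1)*(g + 2)*(g)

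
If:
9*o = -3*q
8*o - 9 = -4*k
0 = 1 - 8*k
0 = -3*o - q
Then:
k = 1/8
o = 17/16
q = -51/16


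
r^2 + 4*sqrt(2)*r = r*(r + 4*sqrt(2))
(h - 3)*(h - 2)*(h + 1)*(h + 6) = h^4 + 2*h^3 - 23*h^2 + 12*h + 36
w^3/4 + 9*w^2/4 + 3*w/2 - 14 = (w/4 + 1)*(w - 2)*(w + 7)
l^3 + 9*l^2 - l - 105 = (l - 3)*(l + 5)*(l + 7)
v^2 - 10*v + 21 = (v - 7)*(v - 3)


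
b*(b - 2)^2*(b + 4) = b^4 - 12*b^2 + 16*b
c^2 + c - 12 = (c - 3)*(c + 4)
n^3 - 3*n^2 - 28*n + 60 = (n - 6)*(n - 2)*(n + 5)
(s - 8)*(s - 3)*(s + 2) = s^3 - 9*s^2 + 2*s + 48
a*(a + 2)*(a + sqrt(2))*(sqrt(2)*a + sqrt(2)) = sqrt(2)*a^4 + 2*a^3 + 3*sqrt(2)*a^3 + 2*sqrt(2)*a^2 + 6*a^2 + 4*a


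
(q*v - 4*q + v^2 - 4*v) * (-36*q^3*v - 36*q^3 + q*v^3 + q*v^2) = -36*q^4*v^2 + 108*q^4*v + 144*q^4 - 36*q^3*v^3 + 108*q^3*v^2 + 144*q^3*v + q^2*v^4 - 3*q^2*v^3 - 4*q^2*v^2 + q*v^5 - 3*q*v^4 - 4*q*v^3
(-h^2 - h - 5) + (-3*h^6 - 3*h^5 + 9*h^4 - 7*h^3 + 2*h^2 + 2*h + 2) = -3*h^6 - 3*h^5 + 9*h^4 - 7*h^3 + h^2 + h - 3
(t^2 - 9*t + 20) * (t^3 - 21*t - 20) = t^5 - 9*t^4 - t^3 + 169*t^2 - 240*t - 400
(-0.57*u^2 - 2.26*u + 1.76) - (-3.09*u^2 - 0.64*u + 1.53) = 2.52*u^2 - 1.62*u + 0.23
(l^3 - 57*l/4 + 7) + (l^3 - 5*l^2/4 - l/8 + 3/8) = 2*l^3 - 5*l^2/4 - 115*l/8 + 59/8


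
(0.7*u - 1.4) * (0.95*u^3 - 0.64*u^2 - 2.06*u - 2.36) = 0.665*u^4 - 1.778*u^3 - 0.546*u^2 + 1.232*u + 3.304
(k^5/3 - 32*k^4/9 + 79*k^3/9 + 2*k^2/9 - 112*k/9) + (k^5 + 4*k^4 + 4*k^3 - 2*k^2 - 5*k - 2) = 4*k^5/3 + 4*k^4/9 + 115*k^3/9 - 16*k^2/9 - 157*k/9 - 2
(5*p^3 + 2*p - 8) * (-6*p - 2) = -30*p^4 - 10*p^3 - 12*p^2 + 44*p + 16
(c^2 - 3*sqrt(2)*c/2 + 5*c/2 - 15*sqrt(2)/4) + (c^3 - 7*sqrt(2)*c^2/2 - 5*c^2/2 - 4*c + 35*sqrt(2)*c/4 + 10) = c^3 - 7*sqrt(2)*c^2/2 - 3*c^2/2 - 3*c/2 + 29*sqrt(2)*c/4 - 15*sqrt(2)/4 + 10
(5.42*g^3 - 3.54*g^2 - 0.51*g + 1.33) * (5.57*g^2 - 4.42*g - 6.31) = 30.1894*g^5 - 43.6742*g^4 - 21.3941*g^3 + 31.9997*g^2 - 2.6605*g - 8.3923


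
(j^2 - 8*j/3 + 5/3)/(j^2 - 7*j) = (3*j^2 - 8*j + 5)/(3*j*(j - 7))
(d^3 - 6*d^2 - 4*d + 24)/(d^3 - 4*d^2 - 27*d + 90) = (d^2 - 4)/(d^2 + 2*d - 15)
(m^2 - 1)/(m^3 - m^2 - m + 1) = 1/(m - 1)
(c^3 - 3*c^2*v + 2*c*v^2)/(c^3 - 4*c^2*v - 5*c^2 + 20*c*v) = (c^2 - 3*c*v + 2*v^2)/(c^2 - 4*c*v - 5*c + 20*v)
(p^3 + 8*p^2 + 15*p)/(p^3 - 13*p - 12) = p*(p + 5)/(p^2 - 3*p - 4)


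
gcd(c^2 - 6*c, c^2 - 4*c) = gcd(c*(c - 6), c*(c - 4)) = c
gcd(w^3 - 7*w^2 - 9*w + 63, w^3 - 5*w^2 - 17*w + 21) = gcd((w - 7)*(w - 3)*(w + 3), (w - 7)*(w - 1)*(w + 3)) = w^2 - 4*w - 21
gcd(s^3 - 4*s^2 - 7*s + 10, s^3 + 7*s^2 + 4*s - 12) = s^2 + s - 2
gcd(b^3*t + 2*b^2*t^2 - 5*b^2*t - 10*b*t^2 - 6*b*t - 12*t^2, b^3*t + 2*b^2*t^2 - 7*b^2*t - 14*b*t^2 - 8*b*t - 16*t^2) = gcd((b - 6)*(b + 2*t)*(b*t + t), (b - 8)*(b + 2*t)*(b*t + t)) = b^2*t + 2*b*t^2 + b*t + 2*t^2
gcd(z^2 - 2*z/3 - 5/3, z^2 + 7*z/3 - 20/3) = z - 5/3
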